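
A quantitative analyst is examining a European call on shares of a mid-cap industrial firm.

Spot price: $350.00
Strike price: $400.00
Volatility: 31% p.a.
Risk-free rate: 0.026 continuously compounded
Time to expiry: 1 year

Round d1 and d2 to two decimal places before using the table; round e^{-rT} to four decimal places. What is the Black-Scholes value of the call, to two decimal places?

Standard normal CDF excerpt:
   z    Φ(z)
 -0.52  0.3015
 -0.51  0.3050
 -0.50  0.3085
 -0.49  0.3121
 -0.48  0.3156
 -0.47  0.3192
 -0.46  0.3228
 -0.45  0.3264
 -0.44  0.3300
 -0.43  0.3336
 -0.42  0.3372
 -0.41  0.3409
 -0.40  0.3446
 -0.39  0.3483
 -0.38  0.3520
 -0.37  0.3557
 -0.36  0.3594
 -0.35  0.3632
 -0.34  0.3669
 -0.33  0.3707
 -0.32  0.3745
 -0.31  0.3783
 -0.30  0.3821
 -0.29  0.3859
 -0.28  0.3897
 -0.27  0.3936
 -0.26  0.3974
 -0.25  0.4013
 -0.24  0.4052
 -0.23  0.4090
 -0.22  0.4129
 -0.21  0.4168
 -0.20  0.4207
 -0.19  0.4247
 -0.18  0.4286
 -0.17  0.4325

$28.42

T = 1;  σ√T = 0.3100
d₁ = [ln(350/400) + (0.026 + 0.31²/2)·1] / 0.3100 = [-0.1335 + 0.0741] / 0.3100 = -0.1919 ≈ -0.19
d₂ = d₁ − σ√T = -0.1919 − 0.3100 = -0.5019 ≈ -0.50
exp(−rT) = exp(−0.026·1) = 0.9743
N(d₁) = N(-0.19) = 0.4247;  N(d₂) = N(-0.50) = 0.3085
C = 350·0.4247 − 400·0.9743·0.3085 = 148.6450 − 120.2286 = 28.4164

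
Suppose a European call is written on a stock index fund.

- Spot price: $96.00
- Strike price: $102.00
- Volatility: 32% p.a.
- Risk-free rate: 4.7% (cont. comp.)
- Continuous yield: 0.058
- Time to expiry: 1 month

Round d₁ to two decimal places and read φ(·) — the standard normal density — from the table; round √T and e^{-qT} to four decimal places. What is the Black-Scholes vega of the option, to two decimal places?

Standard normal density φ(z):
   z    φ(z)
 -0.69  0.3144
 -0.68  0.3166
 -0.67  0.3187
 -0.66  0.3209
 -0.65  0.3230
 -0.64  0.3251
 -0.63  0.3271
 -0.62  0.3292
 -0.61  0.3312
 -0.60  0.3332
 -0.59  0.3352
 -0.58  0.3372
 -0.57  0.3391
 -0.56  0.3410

9.08

T = 0.08333;  σ√T = 0.0924
d₁ = [ln(96/102) + (0.047 − 0.058 + 0.32²/2)·0.08333] / 0.0924 = [-0.0606 + 0.0033] / 0.0924 = -0.6200 ≈ -0.62
√T = √0.08333 = 0.2887
φ(d₁) = φ(-0.62) = 0.3292
e^(−qT) = e^(−0.058·0.08333) = 0.9952
vega = S·e^(−qT)·φ(d₁)·√T = 96·0.9952·0.3292·0.2887 = 9.0800
(The put has the same vega.)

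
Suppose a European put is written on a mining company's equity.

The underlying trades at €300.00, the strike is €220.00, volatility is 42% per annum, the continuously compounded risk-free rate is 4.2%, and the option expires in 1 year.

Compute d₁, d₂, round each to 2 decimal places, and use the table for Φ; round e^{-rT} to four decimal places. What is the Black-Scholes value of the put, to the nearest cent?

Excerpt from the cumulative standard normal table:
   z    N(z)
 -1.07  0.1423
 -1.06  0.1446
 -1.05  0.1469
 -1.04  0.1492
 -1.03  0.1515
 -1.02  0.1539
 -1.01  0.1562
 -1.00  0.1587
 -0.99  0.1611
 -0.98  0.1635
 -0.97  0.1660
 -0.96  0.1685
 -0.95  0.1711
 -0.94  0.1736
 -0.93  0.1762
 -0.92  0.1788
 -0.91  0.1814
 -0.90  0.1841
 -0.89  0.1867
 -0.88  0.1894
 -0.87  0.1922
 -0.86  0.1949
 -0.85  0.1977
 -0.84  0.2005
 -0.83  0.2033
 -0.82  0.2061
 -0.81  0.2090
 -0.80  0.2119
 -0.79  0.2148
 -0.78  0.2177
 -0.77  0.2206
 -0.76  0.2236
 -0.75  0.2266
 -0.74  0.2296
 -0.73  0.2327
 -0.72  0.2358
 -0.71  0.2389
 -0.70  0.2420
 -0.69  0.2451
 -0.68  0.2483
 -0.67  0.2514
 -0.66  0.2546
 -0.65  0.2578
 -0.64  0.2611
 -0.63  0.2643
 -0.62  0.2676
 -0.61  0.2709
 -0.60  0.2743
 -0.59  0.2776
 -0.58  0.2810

σ√T = 0.42 × 1.0000 = 0.4200
d₁ = [ln(300/220) + (0.042 + 0.42²/2)·1] / 0.4200 = [0.3102 + 0.1302] / 0.4200 = 1.0485 ≈ 1.05
d₂ = d₁ − σ√T = 1.0485 − 0.4200 = 0.6285 ≈ 0.63
exp(−rT) = exp(−0.042·1) = 0.9589
N(−d₂) = N(-0.63) = 0.2643;  N(−d₁) = N(-1.05) = 0.1469
P = 220·0.9589·0.2643 − 300·0.1469 = 55.7562 − 44.0700 = 11.6862

€11.69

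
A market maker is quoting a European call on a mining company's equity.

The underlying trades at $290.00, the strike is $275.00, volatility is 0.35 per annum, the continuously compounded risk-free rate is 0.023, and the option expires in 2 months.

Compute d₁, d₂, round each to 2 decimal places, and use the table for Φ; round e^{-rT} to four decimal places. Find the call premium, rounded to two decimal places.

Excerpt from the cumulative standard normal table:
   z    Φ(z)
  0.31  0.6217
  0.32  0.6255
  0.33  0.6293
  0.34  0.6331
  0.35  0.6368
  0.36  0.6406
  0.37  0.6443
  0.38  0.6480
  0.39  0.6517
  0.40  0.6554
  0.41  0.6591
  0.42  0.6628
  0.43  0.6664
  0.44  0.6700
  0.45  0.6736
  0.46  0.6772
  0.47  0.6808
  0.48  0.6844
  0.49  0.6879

T = 0.1667;  σ√T = 0.1429
d₁ = [ln(290/275) + (0.023 + 0.35²/2)·0.1667] / 0.1429 = [0.0531 + 0.0140] / 0.1429 = 0.4700 ⇒ 0.47
d₂ = d₁ − σ√T = 0.4700 − 0.1429 = 0.3271 ⇒ 0.33
e^(−rT) = e^(−0.023·0.1667) = 0.9962
C = 290·N(0.47) − 275·0.9962·N(0.33) = 290·0.6808 − 275·0.9962·0.6293 = 197.4320 − 172.3999 = 25.0321

$25.03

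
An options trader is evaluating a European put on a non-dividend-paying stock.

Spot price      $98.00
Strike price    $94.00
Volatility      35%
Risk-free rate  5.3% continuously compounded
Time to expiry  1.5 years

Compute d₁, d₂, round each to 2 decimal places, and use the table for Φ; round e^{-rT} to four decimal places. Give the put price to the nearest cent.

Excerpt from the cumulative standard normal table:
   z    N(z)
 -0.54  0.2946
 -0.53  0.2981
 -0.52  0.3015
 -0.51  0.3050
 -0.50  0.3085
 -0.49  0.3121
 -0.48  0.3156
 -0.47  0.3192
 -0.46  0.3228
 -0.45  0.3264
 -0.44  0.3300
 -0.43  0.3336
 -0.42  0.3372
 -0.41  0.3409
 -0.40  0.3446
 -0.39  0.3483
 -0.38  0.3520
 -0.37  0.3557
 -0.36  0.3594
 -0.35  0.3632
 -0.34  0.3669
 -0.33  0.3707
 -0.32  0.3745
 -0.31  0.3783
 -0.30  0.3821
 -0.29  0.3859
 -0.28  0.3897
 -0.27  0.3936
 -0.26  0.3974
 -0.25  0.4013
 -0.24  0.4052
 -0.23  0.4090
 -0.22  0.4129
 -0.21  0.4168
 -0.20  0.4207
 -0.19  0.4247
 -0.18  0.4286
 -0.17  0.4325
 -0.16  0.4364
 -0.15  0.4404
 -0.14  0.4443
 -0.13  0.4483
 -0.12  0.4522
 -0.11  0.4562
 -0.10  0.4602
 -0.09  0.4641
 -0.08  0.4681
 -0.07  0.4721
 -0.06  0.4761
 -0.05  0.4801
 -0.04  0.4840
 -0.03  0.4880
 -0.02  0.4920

σ√T = 0.35 × 1.2247 = 0.4287
d₁ = [ln(98/94) + (0.053 + 0.35²/2)·1.5] / 0.4287 = [0.0417 + 0.1714] / 0.4287 = 0.4970 ⇒ 0.50
d₂ = d₁ − σ√T = 0.4970 − 0.4287 = 0.0683 ⇒ 0.07
e^(−rT) = e^(−0.053·1.5) = 0.9236
N(−d₂) = N(-0.07) = 0.4721;  N(−d₁) = N(-0.50) = 0.3085
P = 94·0.9236·0.4721 − 98·0.3085 = 40.9870 − 30.2330 = 10.7540

$10.75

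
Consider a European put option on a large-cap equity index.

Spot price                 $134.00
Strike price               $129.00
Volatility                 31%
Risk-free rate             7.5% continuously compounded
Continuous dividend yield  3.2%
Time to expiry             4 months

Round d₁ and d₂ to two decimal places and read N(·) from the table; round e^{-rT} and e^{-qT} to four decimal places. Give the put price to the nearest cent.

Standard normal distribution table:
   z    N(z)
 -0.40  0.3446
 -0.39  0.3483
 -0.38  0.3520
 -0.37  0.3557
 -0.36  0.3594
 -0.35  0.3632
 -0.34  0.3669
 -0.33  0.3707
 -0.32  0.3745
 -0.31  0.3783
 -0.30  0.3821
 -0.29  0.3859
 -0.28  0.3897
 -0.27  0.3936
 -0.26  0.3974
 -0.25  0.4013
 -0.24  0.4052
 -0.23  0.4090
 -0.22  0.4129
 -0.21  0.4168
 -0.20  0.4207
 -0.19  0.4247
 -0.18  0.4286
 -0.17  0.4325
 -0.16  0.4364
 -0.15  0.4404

σ√T = 0.31·√0.3333 = 0.1790
d₁ = [ln(134/129) + (0.075 − 0.032 + 0.31²/2)·0.3333] / 0.1790 = [0.0380 + 0.0303] / 0.1790 = 0.3820 ⇒ 0.38
d₂ = d₁ − σ√T = 0.3820 − 0.1790 = 0.2031 ⇒ 0.20
e^(−qT) = e^(−0.032·0.3333) = 0.9894;  e^(−rT) = e^(−0.075·0.3333) = 0.9753
P = 129·0.9753·N(-0.20) − 134·0.9894·N(-0.38) = 129·0.9753·0.4207 − 134·0.9894·0.3520 = 52.9298 − 46.6680 = 6.2618

$6.26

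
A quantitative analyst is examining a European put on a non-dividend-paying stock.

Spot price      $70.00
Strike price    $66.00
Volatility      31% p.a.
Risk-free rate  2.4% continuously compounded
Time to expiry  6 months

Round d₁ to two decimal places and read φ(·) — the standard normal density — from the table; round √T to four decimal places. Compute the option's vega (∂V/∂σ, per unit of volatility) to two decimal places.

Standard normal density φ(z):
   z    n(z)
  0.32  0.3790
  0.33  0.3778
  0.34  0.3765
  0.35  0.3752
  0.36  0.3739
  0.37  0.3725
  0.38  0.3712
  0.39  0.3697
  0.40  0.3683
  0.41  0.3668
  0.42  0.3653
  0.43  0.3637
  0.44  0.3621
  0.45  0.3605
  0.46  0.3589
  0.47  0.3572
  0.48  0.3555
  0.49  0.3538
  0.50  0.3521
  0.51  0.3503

T = 0.5;  σ√T = 0.2192
ln(S/K) + (r + σ²/2)T = ln(70/66) + (0.024 + 0.31²/2)·0.5 = 0.0588 + 0.0360 = 0.0949
d₁ = 0.0949 / 0.2192 = 0.4328 → 0.43
√T = √0.5 = 0.7071
φ(d₁) = φ(0.43) = 0.3637
vega = S·φ(d₁)·√T = 70·0.3637·0.7071 = 18.0021

18.00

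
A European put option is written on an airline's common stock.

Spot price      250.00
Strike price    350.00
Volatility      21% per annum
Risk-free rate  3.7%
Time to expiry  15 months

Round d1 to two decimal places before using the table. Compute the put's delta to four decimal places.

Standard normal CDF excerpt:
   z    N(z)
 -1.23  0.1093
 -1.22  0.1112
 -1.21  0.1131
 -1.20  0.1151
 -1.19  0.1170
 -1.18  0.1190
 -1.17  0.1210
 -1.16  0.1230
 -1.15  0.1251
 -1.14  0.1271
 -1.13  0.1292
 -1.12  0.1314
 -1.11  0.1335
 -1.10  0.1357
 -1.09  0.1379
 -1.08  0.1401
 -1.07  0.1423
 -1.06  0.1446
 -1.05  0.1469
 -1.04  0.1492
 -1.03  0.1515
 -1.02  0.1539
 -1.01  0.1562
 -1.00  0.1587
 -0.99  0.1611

-0.8686

T = 1.25;  σ√T = 0.2348
d₁ = [ln(250/350) + (0.037 + 0.21²/2)·1.25] / 0.2348 = [-0.3365 + 0.0738] / 0.2348 = -1.1187 which rounds to -1.12
N(d₁) = N(-1.12) = 0.1314
Δ_put = N(d₁) − 1 = 0.1314 − 1 = -0.8686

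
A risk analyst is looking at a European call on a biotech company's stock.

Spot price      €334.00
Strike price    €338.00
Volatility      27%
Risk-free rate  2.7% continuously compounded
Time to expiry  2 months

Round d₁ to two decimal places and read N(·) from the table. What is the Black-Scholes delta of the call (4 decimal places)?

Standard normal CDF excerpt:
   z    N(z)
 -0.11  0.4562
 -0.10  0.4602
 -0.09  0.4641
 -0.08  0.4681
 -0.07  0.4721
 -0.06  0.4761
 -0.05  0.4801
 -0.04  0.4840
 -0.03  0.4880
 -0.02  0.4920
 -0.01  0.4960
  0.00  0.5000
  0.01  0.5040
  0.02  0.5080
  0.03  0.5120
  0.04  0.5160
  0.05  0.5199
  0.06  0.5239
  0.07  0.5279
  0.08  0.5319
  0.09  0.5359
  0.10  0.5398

σ√T = 0.27 × 0.4082 = 0.1102
ln(S/K) + (r + σ²/2)T = ln(334/338) + (0.027 + 0.27²/2)·0.1667 = -0.0119 + 0.0106 = -0.0013
d₁ = -0.0013 / 0.1102 = -0.0121 ⇒ -0.01
N(d₁) = N(-0.01) = 0.4960
Δ_call = N(d₁) = 0.4960

0.4960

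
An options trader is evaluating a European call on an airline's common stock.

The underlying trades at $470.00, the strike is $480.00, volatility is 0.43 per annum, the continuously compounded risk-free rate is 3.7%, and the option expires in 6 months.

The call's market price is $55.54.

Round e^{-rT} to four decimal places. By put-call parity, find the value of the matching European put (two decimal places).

exp(−rT) = exp(−0.037·0.5) = 0.9817
Put-call parity: C − P = S − K·e^(−rT) = 470 − 480·0.9817 = 470 − 471.2160 = -1.2160
P = C − (C − P) = 55.54 − (-1.2160) = 56.7560

$56.76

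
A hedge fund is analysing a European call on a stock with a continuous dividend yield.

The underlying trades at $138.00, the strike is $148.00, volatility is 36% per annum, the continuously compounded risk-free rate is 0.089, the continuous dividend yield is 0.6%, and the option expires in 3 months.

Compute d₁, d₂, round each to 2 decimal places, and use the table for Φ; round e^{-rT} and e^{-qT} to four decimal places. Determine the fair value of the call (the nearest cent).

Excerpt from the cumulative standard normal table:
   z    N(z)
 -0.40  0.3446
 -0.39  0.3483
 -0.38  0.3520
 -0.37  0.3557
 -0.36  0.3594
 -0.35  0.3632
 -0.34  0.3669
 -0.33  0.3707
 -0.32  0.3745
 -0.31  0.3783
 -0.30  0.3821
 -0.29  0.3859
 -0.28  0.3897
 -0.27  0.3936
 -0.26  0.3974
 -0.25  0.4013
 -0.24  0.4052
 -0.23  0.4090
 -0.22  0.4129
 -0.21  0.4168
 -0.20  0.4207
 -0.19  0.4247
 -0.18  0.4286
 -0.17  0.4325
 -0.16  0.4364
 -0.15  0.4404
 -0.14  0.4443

$7.04

σ√T = 0.36·√0.25 = 0.1800
ln(S/K) + (r − q + σ²/2)T = ln(138/148) + (0.089 − 0.006 + 0.36²/2)·0.25 = -0.0700 + 0.0369 = -0.0330
d₁ = -0.0330 / 0.1800 = -0.1834 ⇒ -0.18
d₂ = d₁ − σ√T = -0.1834 − 0.1800 = -0.3634 ⇒ -0.36
e^(−qT) = e^(−0.006·0.25) = 0.9985;  e^(−rT) = e^(−0.089·0.25) = 0.9780
N(d₁) = N(-0.18) = 0.4286;  N(d₂) = N(-0.36) = 0.3594
C = 138·0.9985·0.4286 − 148·0.9780·0.3594 = 59.0581 − 52.0210 = 7.0371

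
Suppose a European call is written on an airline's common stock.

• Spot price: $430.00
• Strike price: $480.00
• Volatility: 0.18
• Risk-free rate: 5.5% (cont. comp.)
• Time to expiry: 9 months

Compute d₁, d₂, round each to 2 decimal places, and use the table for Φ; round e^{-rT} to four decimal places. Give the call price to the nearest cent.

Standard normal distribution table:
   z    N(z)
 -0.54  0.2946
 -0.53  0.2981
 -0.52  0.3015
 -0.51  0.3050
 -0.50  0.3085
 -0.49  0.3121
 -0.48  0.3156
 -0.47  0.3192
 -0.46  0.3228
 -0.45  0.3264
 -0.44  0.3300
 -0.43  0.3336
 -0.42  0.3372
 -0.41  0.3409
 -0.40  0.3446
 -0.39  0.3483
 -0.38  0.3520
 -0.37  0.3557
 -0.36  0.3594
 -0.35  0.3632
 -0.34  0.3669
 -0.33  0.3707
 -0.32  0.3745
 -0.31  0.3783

T = 0.75;  σ√T = 0.1559
d₁ = [ln(430/480) + (0.055 + 0.18²/2)·0.75] / 0.1559 = [-0.1100 + 0.0534] / 0.1559 = -0.3631 ≈ -0.36
d₂ = d₁ − σ√T = -0.3631 − 0.1559 = -0.5190 ≈ -0.52
e^(−rT) = e^(−0.055·0.75) = 0.9596
N(d₁) = N(-0.36) = 0.3594;  N(d₂) = N(-0.52) = 0.3015
C = 430·0.3594 − 480·0.9596·0.3015 = 154.5420 − 138.8733 = 15.6687

$15.67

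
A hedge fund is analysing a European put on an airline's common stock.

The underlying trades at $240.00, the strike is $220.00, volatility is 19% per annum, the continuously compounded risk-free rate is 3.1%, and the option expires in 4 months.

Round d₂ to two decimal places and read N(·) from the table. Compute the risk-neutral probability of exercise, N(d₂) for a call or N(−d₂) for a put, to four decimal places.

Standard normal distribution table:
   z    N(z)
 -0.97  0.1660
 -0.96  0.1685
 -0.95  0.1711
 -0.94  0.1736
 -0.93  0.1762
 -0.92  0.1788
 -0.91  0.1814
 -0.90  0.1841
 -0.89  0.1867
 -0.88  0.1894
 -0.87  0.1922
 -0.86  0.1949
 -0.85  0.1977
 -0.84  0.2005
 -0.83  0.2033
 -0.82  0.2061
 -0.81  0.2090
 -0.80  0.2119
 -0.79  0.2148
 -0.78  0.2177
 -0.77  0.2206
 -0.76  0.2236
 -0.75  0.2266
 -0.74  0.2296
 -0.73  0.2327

0.2033

σ√T = 0.19 × 0.5774 = 0.1097
ln(S/K) + (r + σ²/2)T = ln(240/220) + (0.031 + 0.19²/2)·0.3333 = 0.0870 + 0.0163 = 0.1034
d₁ = 0.1034 / 0.1097 = 0.9422 ⇒ 0.94
d₂ = d₁ − σ√T = 0.9422 − 0.1097 = 0.8326 ⇒ 0.83
Pr(exercise) under Q = N(−d₂) = N(-0.83) = 0.2033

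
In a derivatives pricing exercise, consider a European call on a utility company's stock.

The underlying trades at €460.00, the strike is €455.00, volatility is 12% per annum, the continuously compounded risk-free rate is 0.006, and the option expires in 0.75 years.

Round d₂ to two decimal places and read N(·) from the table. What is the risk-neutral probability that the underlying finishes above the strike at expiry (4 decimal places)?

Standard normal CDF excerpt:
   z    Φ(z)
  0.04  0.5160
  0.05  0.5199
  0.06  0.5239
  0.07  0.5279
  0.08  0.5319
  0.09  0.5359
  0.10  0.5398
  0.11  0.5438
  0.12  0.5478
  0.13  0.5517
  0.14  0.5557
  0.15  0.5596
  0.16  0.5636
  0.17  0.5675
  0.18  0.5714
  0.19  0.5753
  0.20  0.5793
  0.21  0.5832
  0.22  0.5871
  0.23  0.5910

0.5398

σ√T = 0.12·√0.75 = 0.1039
d₁ = [ln(460/455) + (0.006 + 0.12²/2)·0.75] / 0.1039 = [0.0109 + 0.0099] / 0.1039 = 0.2004 ≈ 0.20
d₂ = d₁ − σ√T = 0.2004 − 0.1039 = 0.0965 ≈ 0.10
Risk-neutral Pr[S_T > K] = N(d₂) = N(0.10) = 0.5398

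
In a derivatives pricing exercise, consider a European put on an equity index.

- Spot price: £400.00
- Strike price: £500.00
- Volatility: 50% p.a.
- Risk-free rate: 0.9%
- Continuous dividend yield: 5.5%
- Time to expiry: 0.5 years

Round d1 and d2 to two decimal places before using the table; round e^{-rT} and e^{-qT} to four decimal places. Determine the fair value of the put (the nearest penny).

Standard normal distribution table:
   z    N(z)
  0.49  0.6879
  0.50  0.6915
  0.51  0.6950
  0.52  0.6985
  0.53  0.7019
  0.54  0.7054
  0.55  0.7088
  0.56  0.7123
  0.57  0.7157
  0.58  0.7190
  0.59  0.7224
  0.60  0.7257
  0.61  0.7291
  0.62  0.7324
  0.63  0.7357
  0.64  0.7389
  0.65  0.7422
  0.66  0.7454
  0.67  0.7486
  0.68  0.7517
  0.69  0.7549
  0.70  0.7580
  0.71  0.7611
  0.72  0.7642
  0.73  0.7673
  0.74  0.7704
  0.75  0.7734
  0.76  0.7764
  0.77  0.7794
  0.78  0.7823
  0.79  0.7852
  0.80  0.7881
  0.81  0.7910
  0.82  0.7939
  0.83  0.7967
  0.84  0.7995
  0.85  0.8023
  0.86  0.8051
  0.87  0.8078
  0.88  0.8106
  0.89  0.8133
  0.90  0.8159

£130.25

σ√T = 0.5·√0.5 = 0.3536
ln(S/K) + (r − q + σ²/2)T = ln(400/500) + (0.009 − 0.055 + 0.5²/2)·0.5 = -0.2231 + 0.0395 = -0.1836
d₁ = -0.1836 / 0.3536 = -0.5194 → -0.52
d₂ = d₁ − σ√T = -0.5194 − 0.3536 = -0.8730 → -0.87
exp(−qT) = exp(−0.055·0.5) = 0.9729;  exp(−rT) = exp(−0.009·0.5) = 0.9955
N(−d₂) = N(0.87) = 0.8078;  N(−d₁) = N(0.52) = 0.6985
P = 500·0.9955·0.8078 − 400·0.9729·0.6985 = 402.0824 − 271.8283 = 130.2542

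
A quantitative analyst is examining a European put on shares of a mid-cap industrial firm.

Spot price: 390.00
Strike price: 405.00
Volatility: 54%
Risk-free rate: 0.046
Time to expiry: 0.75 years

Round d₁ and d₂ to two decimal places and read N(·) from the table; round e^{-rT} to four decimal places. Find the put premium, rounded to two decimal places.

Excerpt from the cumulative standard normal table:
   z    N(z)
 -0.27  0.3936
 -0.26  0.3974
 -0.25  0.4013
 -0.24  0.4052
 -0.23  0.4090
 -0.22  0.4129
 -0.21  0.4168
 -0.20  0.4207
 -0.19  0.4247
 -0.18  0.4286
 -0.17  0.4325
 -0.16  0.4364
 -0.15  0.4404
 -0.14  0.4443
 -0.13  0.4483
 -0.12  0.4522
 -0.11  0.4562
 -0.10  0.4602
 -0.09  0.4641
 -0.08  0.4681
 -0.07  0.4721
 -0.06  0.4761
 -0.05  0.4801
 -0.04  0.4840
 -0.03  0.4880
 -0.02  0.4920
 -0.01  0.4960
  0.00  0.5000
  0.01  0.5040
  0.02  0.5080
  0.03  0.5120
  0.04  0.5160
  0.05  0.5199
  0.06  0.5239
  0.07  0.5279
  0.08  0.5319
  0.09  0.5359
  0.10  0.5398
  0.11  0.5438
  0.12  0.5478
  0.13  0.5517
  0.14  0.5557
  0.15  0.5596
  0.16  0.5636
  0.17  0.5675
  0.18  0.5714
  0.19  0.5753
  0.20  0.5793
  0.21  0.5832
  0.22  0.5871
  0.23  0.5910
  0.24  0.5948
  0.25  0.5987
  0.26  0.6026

73.22

T = 0.75;  σ√T = 0.4677
ln(S/K) + (r + σ²/2)T = ln(390/405) + (0.046 + 0.54²/2)·0.75 = -0.0377 + 0.1439 = 0.1061
d₁ = 0.1061 / 0.4677 = 0.2269 ≈ 0.23
d₂ = d₁ − σ√T = 0.2269 − 0.4677 = -0.2408 ≈ -0.24
exp(−rT) = exp(−0.046·0.75) = 0.9661
N(−d₂) = N(0.24) = 0.5948;  N(−d₁) = N(-0.23) = 0.4090
P = 405·0.9661·0.5948 − 390·0.4090 = 232.7277 − 159.5100 = 73.2177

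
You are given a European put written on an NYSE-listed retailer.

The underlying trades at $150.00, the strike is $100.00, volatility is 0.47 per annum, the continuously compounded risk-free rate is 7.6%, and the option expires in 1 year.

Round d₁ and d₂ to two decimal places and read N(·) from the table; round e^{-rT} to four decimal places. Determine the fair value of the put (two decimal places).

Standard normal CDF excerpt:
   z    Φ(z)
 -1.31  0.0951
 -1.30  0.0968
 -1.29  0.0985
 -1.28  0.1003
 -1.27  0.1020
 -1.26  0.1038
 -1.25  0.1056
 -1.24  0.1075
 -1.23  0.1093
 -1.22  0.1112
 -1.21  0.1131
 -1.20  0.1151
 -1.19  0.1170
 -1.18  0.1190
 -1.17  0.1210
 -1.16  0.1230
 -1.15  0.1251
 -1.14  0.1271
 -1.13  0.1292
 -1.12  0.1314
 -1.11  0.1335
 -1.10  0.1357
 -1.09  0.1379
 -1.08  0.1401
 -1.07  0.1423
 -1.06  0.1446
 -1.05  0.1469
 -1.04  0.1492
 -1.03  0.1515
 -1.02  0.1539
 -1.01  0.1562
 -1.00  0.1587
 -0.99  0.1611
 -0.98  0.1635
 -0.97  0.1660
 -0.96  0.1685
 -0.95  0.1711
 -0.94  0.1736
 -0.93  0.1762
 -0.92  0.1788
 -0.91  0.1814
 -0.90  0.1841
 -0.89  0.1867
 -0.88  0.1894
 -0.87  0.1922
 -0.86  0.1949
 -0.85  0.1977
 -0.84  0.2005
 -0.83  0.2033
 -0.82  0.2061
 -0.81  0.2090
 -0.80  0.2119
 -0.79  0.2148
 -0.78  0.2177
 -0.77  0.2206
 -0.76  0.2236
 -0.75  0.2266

σ√T = 0.47·√1 = 0.4700
d₁ = [ln(150/100) + (0.076 + ½·0.47²)·1] / (σ√T) = (0.4055 + 0.1865) / 0.4700 = 1.2594 ≈ 1.26
d₂ = 1.2594 − 0.4700 = 0.7894 ≈ 0.79
e^(−rT) = e^(−0.076·1) = 0.9268
N(−d₂) = N(-0.79) = 0.2148;  N(−d₁) = N(-1.26) = 0.1038
P = 100·0.9268·0.2148 − 150·0.1038 = 19.9077 − 15.5700 = 4.3377

$4.34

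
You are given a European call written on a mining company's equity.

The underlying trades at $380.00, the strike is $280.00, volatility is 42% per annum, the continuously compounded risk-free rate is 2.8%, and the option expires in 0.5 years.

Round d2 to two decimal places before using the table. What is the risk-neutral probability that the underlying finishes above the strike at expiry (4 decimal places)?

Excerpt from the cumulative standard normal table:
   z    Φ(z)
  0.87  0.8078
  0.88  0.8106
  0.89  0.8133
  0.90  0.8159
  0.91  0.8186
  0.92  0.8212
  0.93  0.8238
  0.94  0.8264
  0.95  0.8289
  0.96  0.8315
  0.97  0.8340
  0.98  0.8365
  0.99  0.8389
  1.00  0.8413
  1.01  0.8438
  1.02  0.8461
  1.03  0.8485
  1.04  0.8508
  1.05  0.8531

0.8238

T = 0.5;  σ√T = 0.2970
ln(S/K) + (r + σ²/2)T = ln(380/280) + (0.028 + 0.42²/2)·0.5 = 0.3054 + 0.0581 = 0.3635
d₁ = 0.3635 / 0.2970 = 1.2239 ⇒ 1.22
d₂ = d₁ − σ√T = 1.2239 − 0.2970 = 0.9269 ⇒ 0.93
Pr(exercise) under Q = N(d₂) = 0.8238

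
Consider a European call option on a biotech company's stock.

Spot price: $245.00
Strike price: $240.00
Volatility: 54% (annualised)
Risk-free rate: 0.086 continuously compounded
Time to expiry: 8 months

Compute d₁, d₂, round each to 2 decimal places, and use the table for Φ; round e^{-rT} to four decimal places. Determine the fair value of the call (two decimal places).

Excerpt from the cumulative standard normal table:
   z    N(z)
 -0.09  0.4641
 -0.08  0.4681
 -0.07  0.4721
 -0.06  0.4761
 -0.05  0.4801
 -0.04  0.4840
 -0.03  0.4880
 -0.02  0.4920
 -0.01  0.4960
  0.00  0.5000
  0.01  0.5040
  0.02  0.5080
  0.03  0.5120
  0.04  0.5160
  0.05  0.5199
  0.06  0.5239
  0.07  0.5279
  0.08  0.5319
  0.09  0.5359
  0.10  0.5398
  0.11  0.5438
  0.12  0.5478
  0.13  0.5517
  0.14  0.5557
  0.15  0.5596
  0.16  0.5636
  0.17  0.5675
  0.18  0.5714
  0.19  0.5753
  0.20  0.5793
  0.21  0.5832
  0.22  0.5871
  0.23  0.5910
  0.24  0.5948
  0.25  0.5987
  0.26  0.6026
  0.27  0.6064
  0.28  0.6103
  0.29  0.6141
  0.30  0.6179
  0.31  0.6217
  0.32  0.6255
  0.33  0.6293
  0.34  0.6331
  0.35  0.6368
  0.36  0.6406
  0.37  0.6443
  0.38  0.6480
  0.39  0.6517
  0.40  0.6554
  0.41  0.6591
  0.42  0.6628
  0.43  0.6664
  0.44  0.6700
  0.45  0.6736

$50.88

σ√T = 0.54·√0.6667 = 0.4409
d₁ = [ln(245/240) + (0.086 + ½·0.54²)·0.6667] / (σ√T) = (0.0206 + 0.1545) / 0.4409 = 0.3973 ≈ 0.40
d₂ = 0.3973 − 0.4409 = -0.0437 ≈ -0.04
exp(−rT) = exp(−0.086·0.6667) = 0.9443
N(d₁) = N(0.40) = 0.6554;  N(d₂) = N(-0.04) = 0.4840
C = 245·0.6554 − 240·0.9443·0.4840 = 160.5730 − 109.6899 = 50.8831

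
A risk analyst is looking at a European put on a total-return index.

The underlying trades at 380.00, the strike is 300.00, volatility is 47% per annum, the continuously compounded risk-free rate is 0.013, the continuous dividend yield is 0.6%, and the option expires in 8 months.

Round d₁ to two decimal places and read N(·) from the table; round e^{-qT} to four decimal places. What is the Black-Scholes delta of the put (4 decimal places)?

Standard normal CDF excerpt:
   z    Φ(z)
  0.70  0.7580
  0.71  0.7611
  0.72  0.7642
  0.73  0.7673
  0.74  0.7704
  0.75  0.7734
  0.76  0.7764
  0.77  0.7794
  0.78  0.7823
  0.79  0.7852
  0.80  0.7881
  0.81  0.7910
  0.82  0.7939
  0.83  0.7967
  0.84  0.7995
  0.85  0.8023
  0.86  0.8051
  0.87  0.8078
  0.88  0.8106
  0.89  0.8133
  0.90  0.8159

σ√T = 0.47 × 0.8165 = 0.3838
ln(S/K) + (r − q + σ²/2)T = ln(380/300) + (0.013 − 0.006 + 0.47²/2)·0.6667 = 0.2364 + 0.0783 = 0.3147
d₁ = 0.3147 / 0.3838 = 0.8200 which rounds to 0.82
N(d₁) = N(0.82) = 0.7939
Δ_put = exp(−qT)·(N(d₁) − 1) = 0.9960·(0.7939 − 1) = -0.2053

-0.2053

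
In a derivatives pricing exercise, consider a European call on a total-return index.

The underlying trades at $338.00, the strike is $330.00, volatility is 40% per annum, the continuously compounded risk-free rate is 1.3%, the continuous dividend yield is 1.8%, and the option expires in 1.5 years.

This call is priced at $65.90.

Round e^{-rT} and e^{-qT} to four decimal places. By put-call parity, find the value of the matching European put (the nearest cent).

e^(−qT) = e^(−0.018·1.5) = 0.9734;  e^(−rT) = e^(−0.013·1.5) = 0.9807
Put-call parity: C − P = S·e^(−qT) − K·e^(−rT) = 338·0.9734 − 330·0.9807 = 329.0092 − 323.6310 = 5.3782
P = C − (C − P) = 65.90 − (5.3782) = 60.5218

$60.52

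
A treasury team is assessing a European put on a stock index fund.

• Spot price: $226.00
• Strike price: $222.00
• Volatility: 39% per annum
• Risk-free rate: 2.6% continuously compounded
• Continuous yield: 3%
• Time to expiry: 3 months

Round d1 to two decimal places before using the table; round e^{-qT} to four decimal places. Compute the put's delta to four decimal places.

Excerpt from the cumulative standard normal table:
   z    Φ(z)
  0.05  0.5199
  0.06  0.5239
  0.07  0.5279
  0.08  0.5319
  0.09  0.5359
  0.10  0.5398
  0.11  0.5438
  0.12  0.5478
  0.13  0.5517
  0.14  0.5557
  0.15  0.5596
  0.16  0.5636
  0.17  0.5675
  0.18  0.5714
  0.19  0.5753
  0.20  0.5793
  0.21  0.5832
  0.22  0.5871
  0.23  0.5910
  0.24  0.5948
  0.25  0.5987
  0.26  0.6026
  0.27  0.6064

σ√T = 0.39·√0.25 = 0.1950
ln(S/K) + (r − q + σ²/2)T = ln(226/222) + (0.026 − 0.03 + 0.39²/2)·0.25 = 0.0179 + 0.0180 = 0.0359
d₁ = 0.0359 / 0.1950 = 0.1839 → 0.18
N(d₁) = N(0.18) = 0.5714
Δ_put = exp(−qT)·(N(d₁) − 1) = 0.9925·(0.5714 − 1) = -0.4254

-0.4254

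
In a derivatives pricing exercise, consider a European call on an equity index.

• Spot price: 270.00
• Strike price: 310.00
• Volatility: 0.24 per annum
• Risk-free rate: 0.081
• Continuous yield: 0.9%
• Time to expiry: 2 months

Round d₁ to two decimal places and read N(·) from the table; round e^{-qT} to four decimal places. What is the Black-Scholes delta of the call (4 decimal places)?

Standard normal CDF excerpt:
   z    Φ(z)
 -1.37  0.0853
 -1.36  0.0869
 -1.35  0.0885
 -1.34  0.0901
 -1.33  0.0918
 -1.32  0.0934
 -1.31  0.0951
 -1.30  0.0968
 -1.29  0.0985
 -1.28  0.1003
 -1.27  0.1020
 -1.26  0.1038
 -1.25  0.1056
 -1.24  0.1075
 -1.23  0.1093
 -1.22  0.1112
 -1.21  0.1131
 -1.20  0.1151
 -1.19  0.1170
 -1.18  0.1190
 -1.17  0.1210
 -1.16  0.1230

0.1073

σ√T = 0.24 × 0.4082 = 0.0980
d₁ = [ln(270/310) + (0.081 − 0.009 + ½·0.24²)·0.1667] / (σ√T) = (-0.1382 + 0.0168) / 0.0980 = -1.2385 ≈ -1.24
N(d₁) = N(-1.24) = 0.1075
Δ_call = exp(−qT)·N(d₁) = 0.9985·0.1075 = 0.1073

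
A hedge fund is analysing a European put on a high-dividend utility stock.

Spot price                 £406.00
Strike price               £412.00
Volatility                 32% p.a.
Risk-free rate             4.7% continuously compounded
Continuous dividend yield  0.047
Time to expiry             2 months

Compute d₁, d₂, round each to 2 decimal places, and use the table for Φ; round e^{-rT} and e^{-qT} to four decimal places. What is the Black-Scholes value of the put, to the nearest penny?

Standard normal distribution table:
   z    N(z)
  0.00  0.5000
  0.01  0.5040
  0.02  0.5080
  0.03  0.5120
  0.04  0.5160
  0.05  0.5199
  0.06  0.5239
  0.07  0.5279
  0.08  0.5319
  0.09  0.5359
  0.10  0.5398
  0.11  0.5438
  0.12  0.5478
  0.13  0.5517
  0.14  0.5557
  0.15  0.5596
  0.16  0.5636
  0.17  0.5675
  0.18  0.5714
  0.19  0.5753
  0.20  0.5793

σ√T = 0.32·√0.1667 = 0.1306
d₁ = [ln(406/412) + (0.047 − 0.047 + 0.32²/2)·0.1667] / 0.1306 = [-0.0147 + 0.0085] / 0.1306 = -0.0470 → -0.05
d₂ = d₁ − σ√T = -0.0470 − 0.1306 = -0.1776 → -0.18
e^(−qT) = e^(−0.047·0.1667) = 0.9922;  e^(−rT) = e^(−0.047·0.1667) = 0.9922
P = 412·0.9922·N(0.18) − 406·0.9922·N(0.05) = 412·0.9922·0.5714 − 406·0.9922·0.5199 = 233.5805 − 209.4330 = 24.1476

£24.15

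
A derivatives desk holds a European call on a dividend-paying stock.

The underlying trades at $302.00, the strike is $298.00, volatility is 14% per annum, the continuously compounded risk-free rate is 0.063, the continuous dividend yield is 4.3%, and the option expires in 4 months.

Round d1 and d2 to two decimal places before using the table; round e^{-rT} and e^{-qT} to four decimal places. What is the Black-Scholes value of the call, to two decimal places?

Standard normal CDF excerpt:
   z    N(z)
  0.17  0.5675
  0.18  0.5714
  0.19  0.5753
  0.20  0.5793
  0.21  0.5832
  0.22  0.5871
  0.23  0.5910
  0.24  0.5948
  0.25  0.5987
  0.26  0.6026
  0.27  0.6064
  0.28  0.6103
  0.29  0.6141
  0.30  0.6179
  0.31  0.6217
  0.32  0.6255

σ√T = 0.14 × 0.5774 = 0.0808
d₁ = [ln(302/298) + (0.063 − 0.043 + ½·0.14²)·0.3333] / (σ√T) = (0.0133 + 0.0099) / 0.0808 = 0.2879 → 0.29
d₂ = 0.2879 − 0.0808 = 0.2070 → 0.21
e^(−qT) = e^(−0.043·0.3333) = 0.9858;  e^(−rT) = e^(−0.063·0.3333) = 0.9792
N(d₁) = N(0.29) = 0.6141;  N(d₂) = N(0.21) = 0.5832
C = 302·0.9858·0.6141 − 298·0.9792·0.5832 = 182.8247 − 170.1787 = 12.6460

$12.65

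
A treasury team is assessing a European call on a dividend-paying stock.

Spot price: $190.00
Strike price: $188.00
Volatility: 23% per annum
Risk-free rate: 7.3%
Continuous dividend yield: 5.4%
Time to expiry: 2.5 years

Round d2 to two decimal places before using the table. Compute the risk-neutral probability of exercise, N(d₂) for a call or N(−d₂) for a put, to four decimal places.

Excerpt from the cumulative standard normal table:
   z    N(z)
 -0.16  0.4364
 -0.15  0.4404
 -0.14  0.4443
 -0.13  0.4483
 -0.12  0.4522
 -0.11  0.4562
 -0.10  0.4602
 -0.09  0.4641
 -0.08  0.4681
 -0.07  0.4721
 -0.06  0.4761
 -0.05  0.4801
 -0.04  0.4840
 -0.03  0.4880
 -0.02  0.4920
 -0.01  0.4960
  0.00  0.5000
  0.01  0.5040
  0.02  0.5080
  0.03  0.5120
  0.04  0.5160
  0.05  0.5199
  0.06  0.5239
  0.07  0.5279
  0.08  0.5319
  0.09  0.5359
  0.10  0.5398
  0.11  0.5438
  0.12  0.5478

T = 2.5;  σ√T = 0.3637
d₁ = [ln(190/188) + (0.073 − 0.054 + ½·0.23²)·2.5] / (σ√T) = (0.0106 + 0.1136) / 0.3637 = 0.3415 ≈ 0.34
d₂ = 0.3415 − 0.3637 = -0.0221 ≈ -0.02
Risk-neutral Pr[S_T > K] = N(d₂) = N(-0.02) = 0.4920

0.4920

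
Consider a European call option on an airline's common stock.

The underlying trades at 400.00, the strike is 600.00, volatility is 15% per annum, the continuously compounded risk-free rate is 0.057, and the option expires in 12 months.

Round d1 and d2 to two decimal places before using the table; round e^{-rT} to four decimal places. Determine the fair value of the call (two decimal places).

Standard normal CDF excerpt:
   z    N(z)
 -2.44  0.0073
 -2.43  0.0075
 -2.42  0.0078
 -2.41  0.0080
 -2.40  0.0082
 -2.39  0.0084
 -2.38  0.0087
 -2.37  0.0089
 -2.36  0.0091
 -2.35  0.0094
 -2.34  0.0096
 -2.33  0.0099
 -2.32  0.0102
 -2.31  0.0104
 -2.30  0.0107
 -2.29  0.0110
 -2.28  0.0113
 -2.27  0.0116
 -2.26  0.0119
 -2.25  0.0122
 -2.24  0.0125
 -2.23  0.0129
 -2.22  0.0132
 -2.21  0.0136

σ√T = 0.15 × 1.0000 = 0.1500
d₁ = [ln(400/600) + (0.057 + 0.15²/2)·1] / 0.1500 = [-0.4055 + 0.0683] / 0.1500 = -2.2481 which rounds to -2.25
d₂ = d₁ − σ√T = -2.2481 − 0.1500 = -2.3981 which rounds to -2.40
e^(−rT) = e^(−0.057·1) = 0.9446
C = 400·N(-2.25) − 600·0.9446·N(-2.40) = 400·0.0122 − 600·0.9446·0.0082 = 4.8800 − 4.6474 = 0.2326

0.23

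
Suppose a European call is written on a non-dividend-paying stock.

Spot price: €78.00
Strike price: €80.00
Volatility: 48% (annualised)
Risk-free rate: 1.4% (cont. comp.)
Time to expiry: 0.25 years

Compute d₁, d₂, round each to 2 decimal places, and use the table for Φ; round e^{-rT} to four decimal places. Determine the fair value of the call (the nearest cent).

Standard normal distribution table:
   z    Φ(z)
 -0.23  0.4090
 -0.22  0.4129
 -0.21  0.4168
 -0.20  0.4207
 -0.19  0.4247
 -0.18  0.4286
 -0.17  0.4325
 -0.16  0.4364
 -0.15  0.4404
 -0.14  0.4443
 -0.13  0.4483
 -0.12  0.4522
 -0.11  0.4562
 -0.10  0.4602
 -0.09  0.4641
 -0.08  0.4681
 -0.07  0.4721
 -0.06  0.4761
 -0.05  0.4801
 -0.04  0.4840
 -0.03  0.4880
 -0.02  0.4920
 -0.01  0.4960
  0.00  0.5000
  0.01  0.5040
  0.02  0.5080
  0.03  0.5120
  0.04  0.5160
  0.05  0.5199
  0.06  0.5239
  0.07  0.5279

σ√T = 0.48 × 0.5000 = 0.2400
d₁ = [ln(78/80) + (0.014 + 0.48²/2)·0.25] / 0.2400 = [-0.0253 + 0.0323] / 0.2400 = 0.0291 ⇒ 0.03
d₂ = d₁ − σ√T = 0.0291 − 0.2400 = -0.2109 ⇒ -0.21
e^(−rT) = e^(−0.014·0.25) = 0.9965
N(d₁) = N(0.03) = 0.5120;  N(d₂) = N(-0.21) = 0.4168
C = 78·0.5120 − 80·0.9965·0.4168 = 39.9360 − 33.2273 = 6.7087

€6.71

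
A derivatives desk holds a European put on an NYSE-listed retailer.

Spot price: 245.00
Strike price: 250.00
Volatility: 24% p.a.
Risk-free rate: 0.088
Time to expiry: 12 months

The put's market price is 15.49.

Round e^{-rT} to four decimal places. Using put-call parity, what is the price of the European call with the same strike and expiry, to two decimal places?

31.54

exp(−rT) = exp(−0.088·1) = 0.9158
Put-call parity: C − P = S − K·e^(−rT) = 245 − 250·0.9158 = 245 − 228.9500 = 16.0500
C = P + (C − P) = 15.49 + (16.0500) = 31.5400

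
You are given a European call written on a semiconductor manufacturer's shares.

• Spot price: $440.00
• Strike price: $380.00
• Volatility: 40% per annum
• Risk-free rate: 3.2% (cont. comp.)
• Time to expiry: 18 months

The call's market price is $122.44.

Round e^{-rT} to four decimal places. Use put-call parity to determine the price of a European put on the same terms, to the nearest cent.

e^(−rT) = e^(−0.032·1.5) = 0.9531
Put-call parity: C − P = S − K·e^(−rT) = 440 − 380·0.9531 = 440 − 362.1780 = 77.8220
P = C − (C − P) = 122.44 − (77.8220) = 44.6180

$44.62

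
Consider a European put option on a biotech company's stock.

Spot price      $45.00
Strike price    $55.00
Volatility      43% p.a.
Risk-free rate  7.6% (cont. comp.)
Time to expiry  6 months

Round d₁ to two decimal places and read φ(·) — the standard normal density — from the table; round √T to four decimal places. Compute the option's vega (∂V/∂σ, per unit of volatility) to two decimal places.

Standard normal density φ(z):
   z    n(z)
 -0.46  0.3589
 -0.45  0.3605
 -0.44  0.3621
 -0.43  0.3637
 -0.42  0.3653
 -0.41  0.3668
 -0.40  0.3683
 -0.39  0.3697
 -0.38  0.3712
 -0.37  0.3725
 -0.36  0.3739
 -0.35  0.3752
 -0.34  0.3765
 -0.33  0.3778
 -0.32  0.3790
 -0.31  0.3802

σ√T = 0.43·√0.5 = 0.3041
d₁ = [ln(45/55) + (0.076 + ½·0.43²)·0.5] / (σ√T) = (-0.2007 + 0.0842) / 0.3041 = -0.3830 which rounds to -0.38
√T = √0.5 = 0.7071
φ(d₁) = φ(-0.38) = 0.3712
vega = S·φ(d₁)·√T = 45·0.3712·0.7071 = 11.8114
(Call and put vega coincide under Black-Scholes.)

11.81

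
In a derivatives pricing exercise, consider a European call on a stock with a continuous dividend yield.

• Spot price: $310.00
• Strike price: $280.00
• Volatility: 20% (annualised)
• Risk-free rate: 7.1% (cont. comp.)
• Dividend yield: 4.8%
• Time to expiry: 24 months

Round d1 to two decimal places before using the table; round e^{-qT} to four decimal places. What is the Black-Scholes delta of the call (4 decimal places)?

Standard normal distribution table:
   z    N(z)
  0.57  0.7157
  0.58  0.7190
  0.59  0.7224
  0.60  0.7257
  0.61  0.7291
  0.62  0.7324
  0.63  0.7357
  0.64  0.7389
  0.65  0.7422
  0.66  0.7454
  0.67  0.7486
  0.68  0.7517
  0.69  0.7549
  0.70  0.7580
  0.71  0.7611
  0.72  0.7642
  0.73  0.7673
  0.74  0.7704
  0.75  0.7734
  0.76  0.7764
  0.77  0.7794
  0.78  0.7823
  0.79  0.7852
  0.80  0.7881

0.6772

σ√T = 0.2·√2 = 0.2828
ln(S/K) + (r − q + σ²/2)T = ln(310/280) + (0.071 − 0.048 + 0.2²/2)·2 = 0.1018 + 0.0860 = 0.1878
d₁ = 0.1878 / 0.2828 = 0.6639 ⇒ 0.66
N(d₁) = N(0.66) = 0.7454
Δ_call = exp(−qT)·N(d₁) = 0.9085·0.7454 = 0.6772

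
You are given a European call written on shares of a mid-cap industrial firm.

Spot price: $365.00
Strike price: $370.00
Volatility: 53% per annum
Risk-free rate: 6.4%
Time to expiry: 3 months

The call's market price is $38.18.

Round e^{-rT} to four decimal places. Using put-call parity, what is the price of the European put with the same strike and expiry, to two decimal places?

exp(−rT) = exp(−0.064·0.25) = 0.9841
Put-call parity: C − P = S − K·e^(−rT) = 365 − 370·0.9841 = 365 − 364.1170 = 0.8830
P = C − (C − P) = 38.18 − (0.8830) = 37.2970

$37.30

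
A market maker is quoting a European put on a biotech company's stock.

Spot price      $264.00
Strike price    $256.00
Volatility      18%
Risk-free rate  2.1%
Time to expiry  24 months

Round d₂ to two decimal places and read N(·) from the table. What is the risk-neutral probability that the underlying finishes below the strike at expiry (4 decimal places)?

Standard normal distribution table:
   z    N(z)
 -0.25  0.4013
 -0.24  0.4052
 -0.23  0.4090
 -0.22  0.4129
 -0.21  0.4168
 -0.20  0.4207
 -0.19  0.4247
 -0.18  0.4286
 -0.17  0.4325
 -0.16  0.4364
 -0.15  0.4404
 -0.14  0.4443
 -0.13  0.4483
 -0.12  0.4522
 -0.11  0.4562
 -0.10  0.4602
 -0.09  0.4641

T = 2;  σ√T = 0.2546
d₁ = [ln(264/256) + (0.021 + ½·0.18²)·2] / (σ√T) = (0.0308 + 0.0744) / 0.2546 = 0.4132 → 0.41
d₂ = 0.4132 − 0.2546 = 0.1586 → 0.16
Risk-neutral Pr[S_T < K] = N(−d₂) = N(-0.16) = 0.4364

0.4364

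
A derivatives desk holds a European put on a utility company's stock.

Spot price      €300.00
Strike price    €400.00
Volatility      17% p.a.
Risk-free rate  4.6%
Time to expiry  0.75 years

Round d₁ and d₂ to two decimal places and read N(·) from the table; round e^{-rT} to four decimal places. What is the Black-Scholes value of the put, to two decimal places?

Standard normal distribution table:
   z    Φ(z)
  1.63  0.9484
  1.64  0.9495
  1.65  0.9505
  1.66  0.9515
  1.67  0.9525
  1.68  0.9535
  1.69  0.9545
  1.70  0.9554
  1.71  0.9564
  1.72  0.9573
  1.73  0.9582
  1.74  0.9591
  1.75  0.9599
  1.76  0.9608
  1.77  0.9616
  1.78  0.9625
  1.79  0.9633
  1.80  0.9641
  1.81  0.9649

T = 0.75;  σ√T = 0.1472
d₁ = [ln(300/400) + (0.046 + ½·0.17²)·0.75] / (σ√T) = (-0.2877 + 0.0453) / 0.1472 = -1.6461 ≈ -1.65
d₂ = -1.6461 − 0.1472 = -1.7933 ≈ -1.79
exp(−rT) = exp(−0.046·0.75) = 0.9661
P = 400·0.9661·N(1.79) − 300·N(1.65) = 400·0.9661·0.9633 − 300·0.9505 = 372.2577 − 285.1500 = 87.1077

€87.11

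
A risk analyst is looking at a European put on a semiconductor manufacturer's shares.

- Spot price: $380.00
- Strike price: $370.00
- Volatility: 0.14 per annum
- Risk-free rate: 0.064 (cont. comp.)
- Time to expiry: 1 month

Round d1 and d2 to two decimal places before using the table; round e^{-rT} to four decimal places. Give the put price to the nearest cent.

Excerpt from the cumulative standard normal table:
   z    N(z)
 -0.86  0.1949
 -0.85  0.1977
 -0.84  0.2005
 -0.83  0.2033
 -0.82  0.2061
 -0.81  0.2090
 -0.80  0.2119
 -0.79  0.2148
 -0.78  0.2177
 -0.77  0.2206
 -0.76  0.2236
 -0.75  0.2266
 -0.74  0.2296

$1.77

T = 0.08333;  σ√T = 0.0404
d₁ = [ln(380/370) + (0.064 + ½·0.14²)·0.08333] / (σ√T) = (0.0267 + 0.0062) / 0.0404 = 0.8120 ≈ 0.81
d₂ = 0.8120 − 0.0404 = 0.7716 ≈ 0.77
e^(−rT) = e^(−0.064·0.08333) = 0.9947
N(−d₂) = N(-0.77) = 0.2206;  N(−d₁) = N(-0.81) = 0.2090
P = 370·0.9947·0.2206 − 380·0.2090 = 81.1894 − 79.4200 = 1.7694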